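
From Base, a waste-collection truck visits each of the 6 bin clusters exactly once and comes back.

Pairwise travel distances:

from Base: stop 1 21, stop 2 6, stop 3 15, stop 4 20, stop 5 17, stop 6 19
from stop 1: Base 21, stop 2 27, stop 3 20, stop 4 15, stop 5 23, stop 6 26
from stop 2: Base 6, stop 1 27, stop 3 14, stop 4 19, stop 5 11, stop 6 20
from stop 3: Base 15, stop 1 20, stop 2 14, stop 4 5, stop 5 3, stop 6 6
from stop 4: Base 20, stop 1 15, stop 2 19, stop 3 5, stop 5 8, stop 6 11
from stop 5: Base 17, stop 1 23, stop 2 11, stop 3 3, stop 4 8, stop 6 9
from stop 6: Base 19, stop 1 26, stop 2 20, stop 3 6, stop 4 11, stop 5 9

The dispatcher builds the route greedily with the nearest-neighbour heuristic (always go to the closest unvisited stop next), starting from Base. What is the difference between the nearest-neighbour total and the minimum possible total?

The nearest-neighbour route is 10 longer than optimal.

From Base: stop 2=6, stop 3=15, stop 5=17, stop 6=19, stop 4=20, stop 1=21 → choose stop 2 (6).
From stop 2: stop 5=11, stop 3=14, stop 4=19, stop 6=20, stop 1=27 → choose stop 5 (11).
From stop 5: stop 3=3, stop 4=8, stop 6=9, stop 1=23 → choose stop 3 (3).
From stop 3: stop 4=5, stop 6=6, stop 1=20 → choose stop 4 (5).
From stop 4: stop 6=11, stop 1=15 → choose stop 6 (11).
From stop 6: stop 1=26 → choose stop 1 (26).
NN route Base → stop 2 → stop 5 → stop 3 → stop 4 → stop 6 → stop 1 → Base costs 83.
Optimal: Base → stop 1 → stop 4 → stop 3 → stop 6 → stop 5 → stop 2 → Base costs 73 (by enumerating all 360 distinct tours).
Excess = 83 − 73 = 10.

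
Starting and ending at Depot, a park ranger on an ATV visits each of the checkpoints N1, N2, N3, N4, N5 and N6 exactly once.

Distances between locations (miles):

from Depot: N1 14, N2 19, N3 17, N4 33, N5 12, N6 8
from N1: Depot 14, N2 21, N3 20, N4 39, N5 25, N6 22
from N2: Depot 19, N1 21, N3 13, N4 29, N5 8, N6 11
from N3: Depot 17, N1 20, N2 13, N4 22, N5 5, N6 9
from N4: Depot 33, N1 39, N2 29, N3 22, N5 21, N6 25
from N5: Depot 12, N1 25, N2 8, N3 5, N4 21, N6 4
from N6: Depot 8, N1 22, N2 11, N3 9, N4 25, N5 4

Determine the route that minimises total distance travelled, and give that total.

Minimum total distance: 103 miles.

There are 360 distinct closed tours to check (reversals are equivalent).
Depot → N1 → N2 → N3 → N4 → N5 → N6 → Depot: 14+21+13+22+21+4+8 = 103
Depot → N1 → N2 → N3 → N4 → N6 → N5 → Depot: 14+21+13+22+25+4+12 = 111
Depot → N1 → N2 → N3 → N5 → N4 → N6 → Depot: 14+21+13+5+21+25+8 = 107
Depot → N1 → N2 → N3 → N5 → N6 → N4 → Depot: 14+21+13+5+4+25+33 = 115
Depot → N1 → N2 → N3 → N6 → N4 → N5 → Depot: 14+21+13+9+25+21+12 = 115
Depot → N1 → N2 → N3 → N6 → N5 → N4 → Depot: 14+21+13+9+4+21+33 = 115
Depot → N1 → N2 → N4 → N3 → N5 → N6 → Depot: 14+21+29+22+5+4+8 = 103
Depot → N1 → N2 → N4 → N3 → N6 → N5 → Depot: 14+21+29+22+9+4+12 = 111
… (352 more)
The minimum is 103.
One optimal route: Depot → N1 → N2 → N3 → N4 → N5 → N6 → Depot (or its reverse).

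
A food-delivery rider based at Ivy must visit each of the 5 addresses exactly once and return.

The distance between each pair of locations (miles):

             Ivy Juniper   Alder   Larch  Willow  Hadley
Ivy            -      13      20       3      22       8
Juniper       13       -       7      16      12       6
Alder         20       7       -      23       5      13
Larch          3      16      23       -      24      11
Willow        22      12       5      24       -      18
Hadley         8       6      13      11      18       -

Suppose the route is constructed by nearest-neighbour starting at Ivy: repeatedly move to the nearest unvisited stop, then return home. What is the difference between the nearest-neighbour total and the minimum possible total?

Ivy: Larch=3, Hadley=8, Juniper=13, Alder=20, Willow=22 ⇒ Larch
Larch: Hadley=11, Juniper=16, Alder=23, Willow=24 ⇒ Hadley
Hadley: Juniper=6, Alder=13, Willow=18 ⇒ Juniper
Juniper: Alder=7, Willow=12 ⇒ Alder
Alder: Willow=5 ⇒ Willow
NN route Ivy → Larch → Hadley → Juniper → Alder → Willow → Ivy costs 54.
Optimal: Ivy → Larch → Willow → Alder → Juniper → Hadley → Ivy costs 53 (by enumerating all 60 distinct tours).
Excess = 54 − 53 = 1.

1 miles longer than the optimal tour.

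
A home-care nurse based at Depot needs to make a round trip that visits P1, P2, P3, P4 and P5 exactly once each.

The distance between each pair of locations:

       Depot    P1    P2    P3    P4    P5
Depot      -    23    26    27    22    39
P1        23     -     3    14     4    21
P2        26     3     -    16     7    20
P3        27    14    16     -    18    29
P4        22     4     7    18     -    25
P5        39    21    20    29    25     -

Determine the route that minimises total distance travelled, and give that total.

Shortest round trip = 105.

With 5 stops there are 5!/2 = 60 distinct round trips (a route and its reverse cost the same).
Depot→P1→P2→P3→P4→P5→Depot: 23+3+16+18+25+39 = 124
Depot→P1→P2→P3→P5→P4→Depot: 23+3+16+29+25+22 = 118
Depot→P1→P2→P4→P3→P5→Depot: 23+3+7+18+29+39 = 119
Depot→P1→P2→P4→P5→P3→Depot: 23+3+7+25+29+27 = 114
Depot→P1→P2→P5→P3→P4→Depot: 23+3+20+29+18+22 = 115
Depot→P1→P2→P5→P4→P3→Depot: 23+3+20+25+18+27 = 116
Depot→P1→P3→P2→P4→P5→Depot: 23+14+16+7+25+39 = 124
Depot→P1→P3→P2→P5→P4→Depot: 23+14+16+20+25+22 = 120
Depot→P1→P3→P4→P2→P5→Depot: 23+14+18+7+20+39 = 121
Depot→P1→P3→P4→P5→P2→Depot: 23+14+18+25+20+26 = 126
Depot→P1→P3→P5→P2→P4→Depot: 23+14+29+20+7+22 = 115
Depot→P1→P3→P5→P4→P2→Depot: 23+14+29+25+7+26 = 124
Depot→P1→P4→P2→P3→P5→Depot: 23+4+7+16+29+39 = 118
Depot→P1→P4→P2→P5→P3→Depot: 23+4+7+20+29+27 = 110
… (46 more)
Depot→P3→P5→P2→P1→P4→Depot: 27+29+20+3+4+22 = 105  ← best
The minimum is 105.
One optimal route: Depot → P3 → P5 → P2 → P1 → P4 → Depot (or its reverse).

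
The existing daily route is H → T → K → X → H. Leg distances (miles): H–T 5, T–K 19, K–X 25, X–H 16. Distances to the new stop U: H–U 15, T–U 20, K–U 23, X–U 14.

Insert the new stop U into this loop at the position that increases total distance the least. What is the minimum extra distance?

Adding 12 miles by placing U on the K–X leg.

Insertion cost between consecutive stops i–j is d(i,U) + d(U,j) − d(i,j):
  between H and T: 15 + 20 − 5 = 30
  between T and K: 20 + 23 − 19 = 24
  between K and X: 23 + 14 − 25 = 12
  between X and H: 14 + 15 − 16 = 13
Cheapest insertion is between K and X, adding 12.
New total = 65 + 12 = 77.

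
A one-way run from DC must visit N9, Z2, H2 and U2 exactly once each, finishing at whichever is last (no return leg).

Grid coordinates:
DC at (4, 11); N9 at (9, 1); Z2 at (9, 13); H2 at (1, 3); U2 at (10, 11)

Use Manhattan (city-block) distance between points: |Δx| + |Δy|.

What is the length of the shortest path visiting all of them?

Minimum one-way distance = 31.

There are 4! = 24 possible orderings.
DC - N9 - Z2 - H2 - U2: 15+12+18+17 = 62
DC - N9 - Z2 - U2 - H2: 15+12+3+17 = 47
DC - N9 - H2 - Z2 - U2: 15+10+18+3 = 46
DC - N9 - H2 - U2 - Z2: 15+10+17+3 = 45
DC - N9 - U2 - Z2 - H2: 15+11+3+18 = 47
DC - N9 - U2 - H2 - Z2: 15+11+17+18 = 61
DC - Z2 - N9 - H2 - U2: 7+12+10+17 = 46
DC - Z2 - N9 - U2 - H2: 7+12+11+17 = 47
DC - Z2 - H2 - N9 - U2: 7+18+10+11 = 46
DC - Z2 - H2 - U2 - N9: 7+18+17+11 = 53
DC - Z2 - U2 - N9 - H2: 7+3+11+10 = 31
DC - Z2 - U2 - H2 - N9: 7+3+17+10 = 37
DC - H2 - N9 - Z2 - U2: 11+10+12+3 = 36
DC - H2 - N9 - U2 - Z2: 11+10+11+3 = 35
… (10 more)
The minimum is 31.
One shortest path: DC → Z2 → U2 → N9 → H2.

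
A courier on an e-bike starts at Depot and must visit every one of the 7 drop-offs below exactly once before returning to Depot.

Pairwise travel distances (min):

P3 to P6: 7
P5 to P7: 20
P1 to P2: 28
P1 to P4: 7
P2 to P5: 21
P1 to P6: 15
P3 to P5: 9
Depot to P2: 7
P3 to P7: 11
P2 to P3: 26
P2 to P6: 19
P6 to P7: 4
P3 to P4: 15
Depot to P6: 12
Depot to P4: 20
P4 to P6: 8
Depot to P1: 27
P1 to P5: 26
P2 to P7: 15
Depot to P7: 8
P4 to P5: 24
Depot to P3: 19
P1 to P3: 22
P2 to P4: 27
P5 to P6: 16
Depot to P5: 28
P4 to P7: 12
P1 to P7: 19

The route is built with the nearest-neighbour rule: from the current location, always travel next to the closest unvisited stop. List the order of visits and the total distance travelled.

From Depot: distances to unvisited — P2=7, P7=8, P6=12, P3=19, P4=20, P1=27, P5=28. Nearest is P2 (7).
From P2: distances to unvisited — P7=15, P6=19, P5=21, P3=26, P4=27, P1=28. Nearest is P7 (15).
From P7: distances to unvisited — P6=4, P3=11, P4=12, P1=19, P5=20. Nearest is P6 (4).
From P6: distances to unvisited — P3=7, P4=8, P1=15, P5=16. Nearest is P3 (7).
From P3: distances to unvisited — P5=9, P4=15, P1=22. Nearest is P5 (9).
From P5: distances to unvisited — P4=24, P1=26. Nearest is P4 (24).
From P4: distances to unvisited — P1=7. Nearest is P1 (7).
Return P1→Depot: 27.
Total = 7 + 15 + 4 + 7 + 9 + 24 + 7 + 27 = 100.

100 min along Depot → P2 → P7 → P6 → P3 → P5 → P4 → P1 → Depot.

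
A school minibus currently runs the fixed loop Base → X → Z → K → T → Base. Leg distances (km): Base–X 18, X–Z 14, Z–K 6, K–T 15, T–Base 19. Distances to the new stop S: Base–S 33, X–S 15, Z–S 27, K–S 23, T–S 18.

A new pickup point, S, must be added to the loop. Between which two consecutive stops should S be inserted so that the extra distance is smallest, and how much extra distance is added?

Minimum extra distance: 26 km, inserting S between K and T.

Insertion cost between consecutive stops i–j is d(i,S) + d(S,j) − d(i,j):
  between Base and X: 33 + 15 − 18 = 30
  between X and Z: 15 + 27 − 14 = 28
  between Z and K: 27 + 23 − 6 = 44
  between K and T: 23 + 18 − 15 = 26
  between T and Base: 18 + 33 − 19 = 32
Cheapest insertion is between K and T, adding 26.
New total = 72 + 26 = 98.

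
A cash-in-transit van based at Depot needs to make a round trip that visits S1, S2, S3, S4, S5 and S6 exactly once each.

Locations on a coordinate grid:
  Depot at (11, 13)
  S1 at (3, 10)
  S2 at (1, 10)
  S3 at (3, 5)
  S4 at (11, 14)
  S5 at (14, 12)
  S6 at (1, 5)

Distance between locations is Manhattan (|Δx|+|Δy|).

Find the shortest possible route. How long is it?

Minimum total distance: 44.

There are 360 distinct closed tours to check (reversals are equivalent).
Depot → S1 → S2 → S3 → S4 → S5 → S6 → Depot: 11+2+7+17+5+20+18 = 80
Depot → S1 → S2 → S3 → S4 → S6 → S5 → Depot: 11+2+7+17+19+20+4 = 80
Depot → S1 → S2 → S3 → S5 → S4 → S6 → Depot: 11+2+7+18+5+19+18 = 80
Depot → S1 → S2 → S3 → S5 → S6 → S4 → Depot: 11+2+7+18+20+19+1 = 78
Depot → S1 → S2 → S3 → S6 → S4 → S5 → Depot: 11+2+7+2+19+5+4 = 50
Depot → S1 → S2 → S3 → S6 → S5 → S4 → Depot: 11+2+7+2+20+5+1 = 48
Depot → S1 → S2 → S4 → S3 → S5 → S6 → Depot: 11+2+14+17+18+20+18 = 100
Depot → S1 → S2 → S4 → S3 → S6 → S5 → Depot: 11+2+14+17+2+20+4 = 70
… (352 more)
Depot → S1 → S2 → S6 → S3 → S5 → S4 → Depot: 11+2+5+2+18+5+1 = 44  ← best
The minimum is 44.
One optimal route: Depot → S1 → S2 → S6 → S3 → S5 → S4 → Depot (or its reverse).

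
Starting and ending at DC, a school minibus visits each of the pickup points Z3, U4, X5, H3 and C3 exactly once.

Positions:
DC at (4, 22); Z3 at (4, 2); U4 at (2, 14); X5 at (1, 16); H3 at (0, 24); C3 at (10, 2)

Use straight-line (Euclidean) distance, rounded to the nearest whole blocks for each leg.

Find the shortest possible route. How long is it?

With 5 stops there are 5!/2 = 60 distinct round trips (a route and its reverse cost the same).
DC → Z3 → U4 → X5 → H3 → C3 → DC: 20+12+2+8+24+21 = 87
DC → Z3 → U4 → X5 → C3 → H3 → DC: 20+12+2+17+24+4 = 79
DC → Z3 → U4 → H3 → X5 → C3 → DC: 20+12+10+8+17+21 = 88
DC → Z3 → U4 → H3 → C3 → X5 → DC: 20+12+10+24+17+7 = 90
DC → Z3 → U4 → C3 → X5 → H3 → DC: 20+12+14+17+8+4 = 75
DC → Z3 → U4 → C3 → H3 → X5 → DC: 20+12+14+24+8+7 = 85
DC → Z3 → X5 → U4 → H3 → C3 → DC: 20+14+2+10+24+21 = 91
DC → Z3 → X5 → U4 → C3 → H3 → DC: 20+14+2+14+24+4 = 78
DC → Z3 → X5 → H3 → U4 → C3 → DC: 20+14+8+10+14+21 = 87
DC → Z3 → X5 → H3 → C3 → U4 → DC: 20+14+8+24+14+8 = 88
DC → Z3 → X5 → C3 → U4 → H3 → DC: 20+14+17+14+10+4 = 79
DC → Z3 → X5 → C3 → H3 → U4 → DC: 20+14+17+24+10+8 = 93
DC → Z3 → H3 → U4 → X5 → C3 → DC: 20+22+10+2+17+21 = 92
DC → Z3 → H3 → U4 → C3 → X5 → DC: 20+22+10+14+17+7 = 90
… (46 more)
DC → H3 → X5 → U4 → Z3 → C3 → DC: 4+8+2+12+6+21 = 53  ← best
The minimum is 53.
One optimal route: DC → H3 → X5 → U4 → Z3 → C3 → DC (or its reverse).

53 blocks — the shortest possible round trip.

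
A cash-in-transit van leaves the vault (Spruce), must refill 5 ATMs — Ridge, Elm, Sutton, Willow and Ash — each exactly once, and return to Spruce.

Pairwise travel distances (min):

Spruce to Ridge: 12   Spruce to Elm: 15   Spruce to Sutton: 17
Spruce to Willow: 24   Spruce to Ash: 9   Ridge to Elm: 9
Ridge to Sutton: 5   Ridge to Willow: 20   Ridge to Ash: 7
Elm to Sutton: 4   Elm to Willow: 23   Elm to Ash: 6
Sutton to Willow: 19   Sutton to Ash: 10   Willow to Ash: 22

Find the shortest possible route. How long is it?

68 min — the shortest possible round trip.

There are 60 distinct closed tours to check (reversals are equivalent).
Spruce → Ridge → Elm → Sutton → Willow → Ash → Spruce: 12+9+4+19+22+9 = 75
Spruce → Ridge → Elm → Sutton → Ash → Willow → Spruce: 12+9+4+10+22+24 = 81
Spruce → Ridge → Elm → Willow → Sutton → Ash → Spruce: 12+9+23+19+10+9 = 82
Spruce → Ridge → Elm → Willow → Ash → Sutton → Spruce: 12+9+23+22+10+17 = 93
Spruce → Ridge → Elm → Ash → Sutton → Willow → Spruce: 12+9+6+10+19+24 = 80
Spruce → Ridge → Elm → Ash → Willow → Sutton → Spruce: 12+9+6+22+19+17 = 85
Spruce → Ridge → Sutton → Elm → Willow → Ash → Spruce: 12+5+4+23+22+9 = 75
Spruce → Ridge → Sutton → Elm → Ash → Willow → Spruce: 12+5+4+6+22+24 = 73
Spruce → Ridge → Sutton → Willow → Elm → Ash → Spruce: 12+5+19+23+6+9 = 74
Spruce → Ridge → Sutton → Willow → Ash → Elm → Spruce: 12+5+19+22+6+15 = 79
Spruce → Ridge → Sutton → Ash → Elm → Willow → Spruce: 12+5+10+6+23+24 = 80
Spruce → Ridge → Sutton → Ash → Willow → Elm → Spruce: 12+5+10+22+23+15 = 87
Spruce → Ridge → Willow → Elm → Sutton → Ash → Spruce: 12+20+23+4+10+9 = 78
Spruce → Ridge → Willow → Elm → Ash → Sutton → Spruce: 12+20+23+6+10+17 = 88
… (46 more)
Spruce → Willow → Ridge → Sutton → Elm → Ash → Spruce: 24+20+5+4+6+9 = 68  ← best
The minimum is 68.
One optimal route: Spruce → Willow → Ridge → Sutton → Elm → Ash → Spruce (or its reverse).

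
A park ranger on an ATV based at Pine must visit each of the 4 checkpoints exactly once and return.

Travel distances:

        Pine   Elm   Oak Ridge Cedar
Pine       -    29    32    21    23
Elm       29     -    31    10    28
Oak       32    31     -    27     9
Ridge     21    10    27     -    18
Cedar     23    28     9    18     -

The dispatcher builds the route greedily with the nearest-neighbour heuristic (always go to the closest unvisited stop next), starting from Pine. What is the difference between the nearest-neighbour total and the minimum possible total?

Pine: Ridge=21, Cedar=23, Elm=29, Oak=32 ⇒ Ridge
Ridge: Elm=10, Cedar=18, Oak=27 ⇒ Elm
Elm: Cedar=28, Oak=31 ⇒ Cedar
Cedar: Oak=9 ⇒ Oak
NN route Pine → Ridge → Elm → Cedar → Oak → Pine costs 100.
Optimal: Pine → Ridge → Elm → Oak → Cedar → Pine costs 94 (by enumerating all 12 distinct tours).
Excess = 100 − 94 = 6.

6 longer than the optimal tour.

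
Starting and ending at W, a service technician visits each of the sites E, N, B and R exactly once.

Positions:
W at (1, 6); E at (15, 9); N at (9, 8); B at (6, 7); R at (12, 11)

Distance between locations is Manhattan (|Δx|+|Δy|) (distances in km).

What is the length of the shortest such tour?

W-E-N-B-R-W: 17+7+4+10+16 = 54
W-E-N-R-B-W: 17+7+6+10+6 = 46
W-E-B-N-R-W: 17+11+4+6+16 = 54
W-E-B-R-N-W: 17+11+10+6+10 = 54
W-E-R-N-B-W: 17+5+6+4+6 = 38
W-E-R-B-N-W: 17+5+10+4+10 = 46
W-N-E-B-R-W: 10+7+11+10+16 = 54
W-N-E-R-B-W: 10+7+5+10+6 = 38
W-N-B-E-R-W: 10+4+11+5+16 = 46
W-N-R-E-B-W: 10+6+5+11+6 = 38
W-B-E-N-R-W: 6+11+7+6+16 = 46
W-B-N-E-R-W: 6+4+7+5+16 = 38
The minimum is 38.
One optimal route: W → E → R → N → B → W (or its reverse).

Shortest round trip = 38 km.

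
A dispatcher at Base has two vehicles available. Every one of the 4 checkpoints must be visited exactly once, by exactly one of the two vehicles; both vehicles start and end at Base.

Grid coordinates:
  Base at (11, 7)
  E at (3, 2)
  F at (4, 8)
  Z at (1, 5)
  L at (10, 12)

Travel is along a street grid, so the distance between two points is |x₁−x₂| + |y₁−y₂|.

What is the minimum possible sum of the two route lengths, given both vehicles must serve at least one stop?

Try each way of splitting the stops between the two vehicles (each non-empty) and, for each split, find the best tour for each vehicle:
  {E} + {F, Z, L}: 26 + 34 = 60
  {F} + {E, Z, L}: 16 + 40 = 56
  {E, F} + {Z, L}: 28 + 34 = 62
  {Z} + {E, F, L}: 24 + 36 = 60
  {E, Z} + {F, L}: 30 + 24 = 54
  {F, Z} + {E, L}: 26 + 36 = 62
  … (7 splits in total)
  {E, F, Z} + {L}: 32 + 12 = 44  ← best
Best: vehicle 1 Base → E → Z → F → Base = 32; vehicle 2 Base → L → Base = 12; combined 44.

Minimum combined distance: 44.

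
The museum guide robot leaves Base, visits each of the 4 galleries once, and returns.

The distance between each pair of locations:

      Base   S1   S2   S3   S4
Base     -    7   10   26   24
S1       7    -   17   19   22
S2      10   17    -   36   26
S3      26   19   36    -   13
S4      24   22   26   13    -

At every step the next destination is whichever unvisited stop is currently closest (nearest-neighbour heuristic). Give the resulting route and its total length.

Total distance 89 via the nearest-neighbour route Base → S1 → S2 → S4 → S3 → Base.

Base → [S1:7 / S2:10 / S4:24 / S3:26] → S1 (7)
S1 → [S2:17 / S3:19 / S4:22] → S2 (17)
S2 → [S4:26 / S3:36] → S4 (26)
S4 → [S3:13] → S3 (13)
Return S3→Base: 26.
Total = 7 + 17 + 26 + 13 + 26 = 89.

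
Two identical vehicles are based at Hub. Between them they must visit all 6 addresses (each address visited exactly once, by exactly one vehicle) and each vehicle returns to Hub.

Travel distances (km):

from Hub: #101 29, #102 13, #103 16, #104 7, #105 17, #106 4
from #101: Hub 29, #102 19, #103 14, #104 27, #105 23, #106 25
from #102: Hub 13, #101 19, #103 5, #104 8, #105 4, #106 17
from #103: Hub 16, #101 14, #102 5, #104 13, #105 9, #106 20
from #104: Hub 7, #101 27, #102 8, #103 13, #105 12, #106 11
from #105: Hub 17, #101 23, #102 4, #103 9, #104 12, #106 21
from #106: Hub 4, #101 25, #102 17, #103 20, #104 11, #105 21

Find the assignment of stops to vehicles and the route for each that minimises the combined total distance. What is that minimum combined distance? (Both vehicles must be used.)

Check every non-empty split of the stops between the two vehicles; for each half take its own optimal tour:
  {#101} + {#102, #103, #104, #105, #106}: 58 + 52 = 110
  {#102} + {#101, #103, #104, #105, #106}: 26 + 71 = 97
  {#101, #102} + {#103, #104, #105, #106}: 61 + 52 = 113
  {#103} + {#101, #102, #104, #105, #106}: 32 + 71 = 103
  {#101, #103} + {#102, #104, #105, #106}: 59 + 44 = 103
  {#102, #103} + {#101, #104, #105, #106}: 34 + 71 = 105
  … (31 splits in total)
  {#101, #102, #103, #104, #105} + {#106}: 71 + 8 = 79  ← best
Best: vehicle 1 Hub → #101 → #103 → #102 → #105 → #104 → Hub = 71; vehicle 2 Hub → #106 → Hub = 8; combined 79.

Minimum combined distance: 79 km.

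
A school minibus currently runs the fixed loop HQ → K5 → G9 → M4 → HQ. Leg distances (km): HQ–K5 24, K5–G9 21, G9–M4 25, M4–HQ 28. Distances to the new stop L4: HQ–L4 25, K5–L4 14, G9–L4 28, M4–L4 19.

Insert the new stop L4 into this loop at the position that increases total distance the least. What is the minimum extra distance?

+15 km — insert L4 between HQ and K5.

Insertion cost between consecutive stops i–j is d(i,L4) + d(L4,j) − d(i,j):
  between HQ and K5: 25 + 14 − 24 = 15
  between K5 and G9: 14 + 28 − 21 = 21
  between G9 and M4: 28 + 19 − 25 = 22
  between M4 and HQ: 19 + 25 − 28 = 16
Cheapest insertion is between HQ and K5, adding 15.
New total = 98 + 15 = 113.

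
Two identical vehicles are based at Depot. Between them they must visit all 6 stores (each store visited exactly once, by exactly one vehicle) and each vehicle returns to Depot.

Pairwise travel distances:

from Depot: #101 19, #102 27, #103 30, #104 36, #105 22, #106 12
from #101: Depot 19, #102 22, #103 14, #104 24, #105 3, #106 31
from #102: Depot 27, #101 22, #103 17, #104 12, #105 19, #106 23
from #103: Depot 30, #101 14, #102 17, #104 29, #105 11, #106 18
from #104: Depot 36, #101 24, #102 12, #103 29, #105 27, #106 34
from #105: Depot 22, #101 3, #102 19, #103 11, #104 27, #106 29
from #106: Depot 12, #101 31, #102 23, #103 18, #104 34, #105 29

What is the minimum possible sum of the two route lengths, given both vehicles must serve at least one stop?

Check every non-empty split of the stops between the two vehicles; for each half take its own optimal tour:
  {#101} + {#102, #103, #104, #105, #106}: 38 + 107 = 145
  {#102} + {#101, #103, #104, #105, #106}: 54 + 104 = 158
  {#101, #102} + {#103, #104, #105, #106}: 68 + 104 = 172
  {#103} + {#101, #102, #104, #105, #106}: 60 + 96 = 156
  {#101, #103} + {#102, #104, #105, #106}: 63 + 96 = 159
  {#102, #103} + {#101, #104, #105, #106}: 74 + 95 = 169
  … (31 splits in total)
  {#101, #102, #103, #104, #105} + {#106}: 98 + 24 = 122  ← best
Best: vehicle 1 Depot → #101 → #105 → #103 → #102 → #104 → Depot = 98; vehicle 2 Depot → #106 → Depot = 24; combined 122.

122 — the smallest possible combined total.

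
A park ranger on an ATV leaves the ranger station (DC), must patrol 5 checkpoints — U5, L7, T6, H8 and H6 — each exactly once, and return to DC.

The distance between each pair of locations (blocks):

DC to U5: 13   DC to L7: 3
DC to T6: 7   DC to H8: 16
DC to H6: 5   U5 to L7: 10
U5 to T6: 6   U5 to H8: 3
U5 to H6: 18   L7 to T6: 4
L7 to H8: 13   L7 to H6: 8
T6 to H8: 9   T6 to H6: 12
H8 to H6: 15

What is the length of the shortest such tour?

36 blocks — the shortest possible round trip.

With 5 stops there are 5!/2 = 60 distinct round trips (a route and its reverse cost the same).
DC→U5→L7→T6→H8→H6→DC: 13+10+4+9+15+5 = 56
DC→U5→L7→T6→H6→H8→DC: 13+10+4+12+15+16 = 70
DC→U5→L7→H8→T6→H6→DC: 13+10+13+9+12+5 = 62
DC→U5→L7→H8→H6→T6→DC: 13+10+13+15+12+7 = 70
DC→U5→L7→H6→T6→H8→DC: 13+10+8+12+9+16 = 68
DC→U5→L7→H6→H8→T6→DC: 13+10+8+15+9+7 = 62
DC→U5→T6→L7→H8→H6→DC: 13+6+4+13+15+5 = 56
DC→U5→T6→L7→H6→H8→DC: 13+6+4+8+15+16 = 62
DC→U5→T6→H8→L7→H6→DC: 13+6+9+13+8+5 = 54
DC→U5→T6→H8→H6→L7→DC: 13+6+9+15+8+3 = 54
DC→U5→T6→H6→L7→H8→DC: 13+6+12+8+13+16 = 68
DC→U5→T6→H6→H8→L7→DC: 13+6+12+15+13+3 = 62
DC→U5→H8→L7→T6→H6→DC: 13+3+13+4+12+5 = 50
DC→U5→H8→L7→H6→T6→DC: 13+3+13+8+12+7 = 56
… (46 more)
DC→L7→T6→U5→H8→H6→DC: 3+4+6+3+15+5 = 36  ← best
The minimum is 36.
One optimal route: DC → L7 → T6 → U5 → H8 → H6 → DC (or its reverse).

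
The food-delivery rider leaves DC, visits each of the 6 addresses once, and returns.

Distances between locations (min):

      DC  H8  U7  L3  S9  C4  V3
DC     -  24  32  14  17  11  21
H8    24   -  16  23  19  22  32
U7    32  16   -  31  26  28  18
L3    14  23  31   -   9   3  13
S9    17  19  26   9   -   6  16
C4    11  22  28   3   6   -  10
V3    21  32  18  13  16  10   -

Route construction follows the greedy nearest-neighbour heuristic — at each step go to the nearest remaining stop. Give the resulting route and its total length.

From DC: distances to unvisited — C4=11, L3=14, S9=17, V3=21, H8=24, U7=32. Nearest is C4 (11).
From C4: distances to unvisited — L3=3, S9=6, V3=10, H8=22, U7=28. Nearest is L3 (3).
From L3: distances to unvisited — S9=9, V3=13, H8=23, U7=31. Nearest is S9 (9).
From S9: distances to unvisited — V3=16, H8=19, U7=26. Nearest is V3 (16).
From V3: distances to unvisited — U7=18, H8=32. Nearest is U7 (18).
From U7: distances to unvisited — H8=16. Nearest is H8 (16).
Return H8→DC: 24.
Total = 11 + 3 + 9 + 16 + 18 + 16 + 24 = 97.

Nearest-neighbour total = 97 min; route DC → C4 → L3 → S9 → V3 → U7 → H8 → DC.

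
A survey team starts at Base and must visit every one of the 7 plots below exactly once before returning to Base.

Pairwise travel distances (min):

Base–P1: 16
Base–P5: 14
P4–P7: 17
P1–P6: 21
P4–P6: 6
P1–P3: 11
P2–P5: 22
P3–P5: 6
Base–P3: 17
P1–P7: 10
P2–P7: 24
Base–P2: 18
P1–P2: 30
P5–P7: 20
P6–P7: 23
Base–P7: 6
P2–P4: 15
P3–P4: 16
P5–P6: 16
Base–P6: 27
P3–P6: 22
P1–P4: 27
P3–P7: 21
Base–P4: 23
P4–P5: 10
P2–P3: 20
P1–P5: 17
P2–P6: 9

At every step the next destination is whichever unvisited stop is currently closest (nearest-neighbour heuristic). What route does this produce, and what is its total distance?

76 min along Base → P7 → P1 → P3 → P5 → P4 → P6 → P2 → Base.

Base → [P7:6 / P5:14 / P1:16 / P3:17 / P2:18 / P4:23 / P6:27] → P7 (6)
P7 → [P1:10 / P4:17 / P5:20 / P3:21 / P6:23 / P2:24] → P1 (10)
P1 → [P3:11 / P5:17 / P6:21 / P4:27 / P2:30] → P3 (11)
P3 → [P5:6 / P4:16 / P2:20 / P6:22] → P5 (6)
P5 → [P4:10 / P6:16 / P2:22] → P4 (10)
P4 → [P6:6 / P2:15] → P6 (6)
P6 → [P2:9] → P2 (9)
Return P2→Base: 18.
Total = 6 + 10 + 11 + 6 + 10 + 6 + 9 + 18 = 76.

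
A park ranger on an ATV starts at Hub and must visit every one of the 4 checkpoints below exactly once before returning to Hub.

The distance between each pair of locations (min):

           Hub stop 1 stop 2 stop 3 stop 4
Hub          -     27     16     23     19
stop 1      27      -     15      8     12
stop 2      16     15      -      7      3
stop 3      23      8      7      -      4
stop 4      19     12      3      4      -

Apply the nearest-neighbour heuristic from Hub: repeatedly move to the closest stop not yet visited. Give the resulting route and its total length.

Total distance 58 min via the nearest-neighbour route Hub → stop 2 → stop 4 → stop 3 → stop 1 → Hub.

From Hub: distances to unvisited — stop 2=16, stop 4=19, stop 3=23, stop 1=27. Nearest is stop 2 (16).
From stop 2: distances to unvisited — stop 4=3, stop 3=7, stop 1=15. Nearest is stop 4 (3).
From stop 4: distances to unvisited — stop 3=4, stop 1=12. Nearest is stop 3 (4).
From stop 3: distances to unvisited — stop 1=8. Nearest is stop 1 (8).
Return stop 1→Hub: 27.
Total = 16 + 3 + 4 + 8 + 27 = 58.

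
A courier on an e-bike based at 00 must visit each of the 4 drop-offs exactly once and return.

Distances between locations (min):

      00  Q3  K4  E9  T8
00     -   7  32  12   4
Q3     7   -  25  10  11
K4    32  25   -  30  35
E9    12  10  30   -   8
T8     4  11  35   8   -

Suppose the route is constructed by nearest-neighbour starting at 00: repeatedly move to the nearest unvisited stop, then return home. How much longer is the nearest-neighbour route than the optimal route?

The nearest-neighbour route is 5 min longer than optimal.

00: T8=4, Q3=7, E9=12, K4=32 ⇒ T8
T8: E9=8, Q3=11, K4=35 ⇒ E9
E9: Q3=10, K4=30 ⇒ Q3
Q3: K4=25 ⇒ K4
NN route 00 → T8 → E9 → Q3 → K4 → 00 costs 79.
Optimal: 00 → Q3 → K4 → E9 → T8 → 00 costs 74 (by enumerating all 12 distinct tours).
Excess = 79 − 74 = 5.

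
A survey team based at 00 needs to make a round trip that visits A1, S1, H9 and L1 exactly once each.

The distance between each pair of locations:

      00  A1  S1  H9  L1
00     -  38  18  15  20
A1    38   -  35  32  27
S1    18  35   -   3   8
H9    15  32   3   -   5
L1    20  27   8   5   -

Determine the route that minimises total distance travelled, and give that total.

With 4 stops there are 4!/2 = 12 distinct round trips (a route and its reverse cost the same).
00 - A1 - S1 - H9 - L1 - 00: 38+35+3+5+20 = 101
00 - A1 - S1 - L1 - H9 - 00: 38+35+8+5+15 = 101
00 - A1 - H9 - S1 - L1 - 00: 38+32+3+8+20 = 101
00 - A1 - H9 - L1 - S1 - 00: 38+32+5+8+18 = 101
00 - A1 - L1 - S1 - H9 - 00: 38+27+8+3+15 = 91
00 - A1 - L1 - H9 - S1 - 00: 38+27+5+3+18 = 91
00 - S1 - A1 - H9 - L1 - 00: 18+35+32+5+20 = 110
00 - S1 - A1 - L1 - H9 - 00: 18+35+27+5+15 = 100
00 - S1 - H9 - A1 - L1 - 00: 18+3+32+27+20 = 100
00 - S1 - L1 - A1 - H9 - 00: 18+8+27+32+15 = 100
00 - H9 - A1 - S1 - L1 - 00: 15+32+35+8+20 = 110
00 - H9 - S1 - A1 - L1 - 00: 15+3+35+27+20 = 100
The minimum is 91.
One optimal route: 00 → A1 → L1 → S1 → H9 → 00 (or its reverse).

Minimum total distance: 91.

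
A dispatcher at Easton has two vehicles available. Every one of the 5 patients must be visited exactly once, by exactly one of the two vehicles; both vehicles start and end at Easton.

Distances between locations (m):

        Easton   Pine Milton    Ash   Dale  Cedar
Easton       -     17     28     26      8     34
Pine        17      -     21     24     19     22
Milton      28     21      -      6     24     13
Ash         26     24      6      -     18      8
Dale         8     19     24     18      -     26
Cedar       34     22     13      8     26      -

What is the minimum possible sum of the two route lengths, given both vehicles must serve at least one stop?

Minimum combined distance: 97 m.

Try each way of splitting the stops between the two vehicles (each non-empty) and, for each split, find the best tour for each vehicle:
  {Pine} + {Milton, Ash, Dale, Cedar}: 34 + 75 = 109
  {Milton} + {Pine, Ash, Dale, Cedar}: 56 + 73 = 129
  {Pine, Milton} + {Ash, Dale, Cedar}: 66 + 68 = 134
  {Ash} + {Pine, Milton, Dale, Cedar}: 52 + 84 = 136
  {Pine, Ash} + {Milton, Dale, Cedar}: 67 + 75 = 142
  {Milton, Ash} + {Pine, Dale, Cedar}: 60 + 73 = 133
  … (15 splits in total)
  {Dale} + {Pine, Milton, Ash, Cedar}: 16 + 81 = 97  ← best
Best: vehicle 1 Easton → Dale → Easton = 16; vehicle 2 Easton → Pine → Cedar → Ash → Milton → Easton = 81; combined 97.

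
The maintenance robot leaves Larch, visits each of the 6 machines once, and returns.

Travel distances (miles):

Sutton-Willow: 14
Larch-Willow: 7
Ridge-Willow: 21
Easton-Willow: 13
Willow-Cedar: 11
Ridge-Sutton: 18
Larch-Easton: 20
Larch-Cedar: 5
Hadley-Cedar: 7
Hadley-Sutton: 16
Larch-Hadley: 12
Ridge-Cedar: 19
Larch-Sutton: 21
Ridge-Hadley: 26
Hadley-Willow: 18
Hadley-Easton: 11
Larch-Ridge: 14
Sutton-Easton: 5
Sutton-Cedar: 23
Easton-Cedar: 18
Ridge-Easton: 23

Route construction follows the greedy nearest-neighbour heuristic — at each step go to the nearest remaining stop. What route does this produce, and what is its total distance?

Total distance 77 miles via the nearest-neighbour route Larch → Cedar → Hadley → Easton → Sutton → Willow → Ridge → Larch.

Larch → [Cedar:5 / Willow:7 / Hadley:12 / Ridge:14 / Easton:20 / Sutton:21] → Cedar (5)
Cedar → [Hadley:7 / Willow:11 / Easton:18 / Ridge:19 / Sutton:23] → Hadley (7)
Hadley → [Easton:11 / Sutton:16 / Willow:18 / Ridge:26] → Easton (11)
Easton → [Sutton:5 / Willow:13 / Ridge:23] → Sutton (5)
Sutton → [Willow:14 / Ridge:18] → Willow (14)
Willow → [Ridge:21] → Ridge (21)
Return Ridge→Larch: 14.
Total = 5 + 7 + 11 + 5 + 14 + 21 + 14 = 77.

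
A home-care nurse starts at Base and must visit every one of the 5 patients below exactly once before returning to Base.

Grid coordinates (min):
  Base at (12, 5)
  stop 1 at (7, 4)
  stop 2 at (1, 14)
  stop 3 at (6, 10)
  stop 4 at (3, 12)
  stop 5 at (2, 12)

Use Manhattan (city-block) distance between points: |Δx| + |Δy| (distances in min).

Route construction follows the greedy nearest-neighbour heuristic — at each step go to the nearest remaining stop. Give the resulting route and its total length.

Total distance 42 min via the nearest-neighbour route Base → stop 1 → stop 3 → stop 4 → stop 5 → stop 2 → Base.

From Base: distances to unvisited — stop 1=6, stop 3=11, stop 4=16, stop 5=17, stop 2=20. Nearest is stop 1 (6).
From stop 1: distances to unvisited — stop 3=7, stop 4=12, stop 5=13, stop 2=16. Nearest is stop 3 (7).
From stop 3: distances to unvisited — stop 4=5, stop 5=6, stop 2=9. Nearest is stop 4 (5).
From stop 4: distances to unvisited — stop 5=1, stop 2=4. Nearest is stop 5 (1).
From stop 5: distances to unvisited — stop 2=3. Nearest is stop 2 (3).
Return stop 2→Base: 20.
Total = 6 + 7 + 5 + 1 + 3 + 20 = 42.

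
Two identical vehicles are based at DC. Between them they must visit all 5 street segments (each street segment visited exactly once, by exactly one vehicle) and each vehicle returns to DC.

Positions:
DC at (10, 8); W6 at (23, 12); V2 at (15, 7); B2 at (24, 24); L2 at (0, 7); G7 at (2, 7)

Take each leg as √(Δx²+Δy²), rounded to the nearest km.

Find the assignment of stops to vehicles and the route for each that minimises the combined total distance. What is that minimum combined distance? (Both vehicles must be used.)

Try each way of splitting the stops between the two vehicles (each non-empty) and, for each split, find the best tour for each vehicle:
  {W6} + {V2, B2, L2, G7}: 28 + 63 = 91
  {V2} + {W6, B2, L2, G7}: 10 + 65 = 75
  {W6, V2} + {B2, L2, G7}: 28 + 60 = 88
  {B2} + {W6, V2, L2, G7}: 42 + 48 = 90
  {W6, B2} + {V2, L2, G7}: 47 + 30 = 77
  {V2, B2} + {W6, L2, G7}: 45 + 48 = 93
  … (15 splits in total)
  {W6, V2, B2} + {L2, G7}: 47 + 20 = 67  ← best
Best: vehicle 1 DC → V2 → W6 → B2 → DC = 47; vehicle 2 DC → L2 → G7 → DC = 20; combined 67.

Minimum combined distance: 67 km.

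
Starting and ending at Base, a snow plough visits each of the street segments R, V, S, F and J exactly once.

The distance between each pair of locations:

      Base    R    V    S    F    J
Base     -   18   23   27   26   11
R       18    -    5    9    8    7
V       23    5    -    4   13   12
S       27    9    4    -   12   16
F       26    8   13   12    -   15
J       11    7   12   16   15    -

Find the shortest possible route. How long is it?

65 — the shortest possible round trip.

Base → R → V → S → F → J → Base: 18+5+4+12+15+11 = 65
Base → R → V → S → J → F → Base: 18+5+4+16+15+26 = 84
Base → R → V → F → S → J → Base: 18+5+13+12+16+11 = 75
Base → R → V → F → J → S → Base: 18+5+13+15+16+27 = 94
Base → R → V → J → S → F → Base: 18+5+12+16+12+26 = 89
Base → R → V → J → F → S → Base: 18+5+12+15+12+27 = 89
Base → R → S → V → F → J → Base: 18+9+4+13+15+11 = 70
Base → R → S → V → J → F → Base: 18+9+4+12+15+26 = 84
Base → R → S → F → V → J → Base: 18+9+12+13+12+11 = 75
Base → R → S → F → J → V → Base: 18+9+12+15+12+23 = 89
Base → R → S → J → V → F → Base: 18+9+16+12+13+26 = 94
Base → R → S → J → F → V → Base: 18+9+16+15+13+23 = 94
Base → R → F → V → S → J → Base: 18+8+13+4+16+11 = 70
Base → R → F → V → J → S → Base: 18+8+13+12+16+27 = 94
… (46 more)
The minimum is 65.
One optimal route: Base → R → V → S → F → J → Base (or its reverse).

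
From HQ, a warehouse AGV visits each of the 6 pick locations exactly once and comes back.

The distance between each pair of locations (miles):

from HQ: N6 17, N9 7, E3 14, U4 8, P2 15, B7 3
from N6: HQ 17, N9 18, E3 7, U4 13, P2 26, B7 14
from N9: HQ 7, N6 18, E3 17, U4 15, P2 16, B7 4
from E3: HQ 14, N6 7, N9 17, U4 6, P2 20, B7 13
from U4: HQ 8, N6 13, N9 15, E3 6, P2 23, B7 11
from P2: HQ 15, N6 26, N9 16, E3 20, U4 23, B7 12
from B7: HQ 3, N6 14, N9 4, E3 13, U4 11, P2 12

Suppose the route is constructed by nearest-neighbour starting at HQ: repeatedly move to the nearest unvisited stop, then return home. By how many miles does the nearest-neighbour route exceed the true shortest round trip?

From HQ: B7=3, N9=7, U4=8, E3=14, P2=15, N6=17 → choose B7 (3).
From B7: N9=4, U4=11, P2=12, E3=13, N6=14 → choose N9 (4).
From N9: U4=15, P2=16, E3=17, N6=18 → choose U4 (15).
From U4: E3=6, N6=13, P2=23 → choose E3 (6).
From E3: N6=7, P2=20 → choose N6 (7).
From N6: P2=26 → choose P2 (26).
NN route HQ → B7 → N9 → U4 → E3 → N6 → P2 → HQ costs 76.
Optimal: HQ → N9 → P2 → B7 → N6 → E3 → U4 → HQ costs 70 (by enumerating all 360 distinct tours).
Excess = 76 − 70 = 6.

Excess over optimum: 6 miles.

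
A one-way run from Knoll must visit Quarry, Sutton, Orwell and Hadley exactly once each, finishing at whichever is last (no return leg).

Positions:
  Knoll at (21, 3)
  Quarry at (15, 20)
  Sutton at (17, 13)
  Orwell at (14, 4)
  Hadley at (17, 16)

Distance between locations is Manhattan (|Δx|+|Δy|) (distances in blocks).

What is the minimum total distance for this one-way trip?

Minimum one-way distance = 29 blocks.

There are 4! = 24 possible orderings.
Knoll→Quarry→Sutton→Orwell→Hadley: 23+9+12+15 = 59
Knoll→Quarry→Sutton→Hadley→Orwell: 23+9+3+15 = 50
Knoll→Quarry→Orwell→Sutton→Hadley: 23+17+12+3 = 55
Knoll→Quarry→Orwell→Hadley→Sutton: 23+17+15+3 = 58
Knoll→Quarry→Hadley→Sutton→Orwell: 23+6+3+12 = 44
Knoll→Quarry→Hadley→Orwell→Sutton: 23+6+15+12 = 56
Knoll→Sutton→Quarry→Orwell→Hadley: 14+9+17+15 = 55
Knoll→Sutton→Quarry→Hadley→Orwell: 14+9+6+15 = 44
Knoll→Sutton→Orwell→Quarry→Hadley: 14+12+17+6 = 49
Knoll→Sutton→Orwell→Hadley→Quarry: 14+12+15+6 = 47
Knoll→Sutton→Hadley→Quarry→Orwell: 14+3+6+17 = 40
Knoll→Sutton→Hadley→Orwell→Quarry: 14+3+15+17 = 49
Knoll→Orwell→Quarry→Sutton→Hadley: 8+17+9+3 = 37
Knoll→Orwell→Quarry→Hadley→Sutton: 8+17+6+3 = 34
… (10 more)
Knoll→Orwell→Sutton→Hadley→Quarry: 8+12+3+6 = 29  ← best
The minimum is 29.
One shortest path: Knoll → Orwell → Sutton → Hadley → Quarry.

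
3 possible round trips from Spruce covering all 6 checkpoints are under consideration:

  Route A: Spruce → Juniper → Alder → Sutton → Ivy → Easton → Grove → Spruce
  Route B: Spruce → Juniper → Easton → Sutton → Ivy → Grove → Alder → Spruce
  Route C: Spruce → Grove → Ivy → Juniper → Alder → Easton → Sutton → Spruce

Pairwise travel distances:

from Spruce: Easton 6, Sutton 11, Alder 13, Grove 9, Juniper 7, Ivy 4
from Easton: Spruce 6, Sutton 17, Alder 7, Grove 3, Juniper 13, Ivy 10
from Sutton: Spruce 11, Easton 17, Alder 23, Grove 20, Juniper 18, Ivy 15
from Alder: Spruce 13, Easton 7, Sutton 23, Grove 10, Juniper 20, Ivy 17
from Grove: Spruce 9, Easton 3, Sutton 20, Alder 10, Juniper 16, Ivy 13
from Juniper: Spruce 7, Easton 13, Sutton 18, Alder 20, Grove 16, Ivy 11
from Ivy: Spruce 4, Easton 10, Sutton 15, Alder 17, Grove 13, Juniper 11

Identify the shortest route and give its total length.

Shortest is Route A, total 87.

Route A: 7 + 20 + 23 + 15 + 10 + 3 + 9 = 87
Route B: 7 + 13 + 17 + 15 + 13 + 10 + 13 = 88
Route C: 9 + 13 + 11 + 20 + 7 + 17 + 11 = 88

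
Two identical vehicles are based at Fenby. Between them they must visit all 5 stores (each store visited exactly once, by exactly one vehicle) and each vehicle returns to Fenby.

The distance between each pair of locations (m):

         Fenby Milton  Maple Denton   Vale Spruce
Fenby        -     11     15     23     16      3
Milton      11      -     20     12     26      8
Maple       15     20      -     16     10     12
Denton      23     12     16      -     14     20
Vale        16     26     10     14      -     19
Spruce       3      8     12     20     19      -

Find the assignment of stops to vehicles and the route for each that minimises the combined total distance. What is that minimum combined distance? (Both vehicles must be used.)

Minimum combined distance: 68 m.

Try each way of splitting the stops between the two vehicles (each non-empty) and, for each split, find the best tour for each vehicle:
  {Milton} + {Maple, Denton, Vale, Spruce}: 22 + 61 = 83
  {Maple} + {Milton, Denton, Vale, Spruce}: 30 + 53 = 83
  {Milton, Maple} + {Denton, Vale, Spruce}: 46 + 53 = 99
  {Denton} + {Milton, Maple, Vale, Spruce}: 46 + 57 = 103
  {Milton, Denton} + {Maple, Vale, Spruce}: 46 + 41 = 87
  {Maple, Denton} + {Milton, Vale, Spruce}: 54 + 53 = 107
  … (15 splits in total)
  {Milton, Maple, Denton, Vale} + {Spruce}: 62 + 6 = 68  ← best
Best: vehicle 1 Fenby → Milton → Denton → Vale → Maple → Fenby = 62; vehicle 2 Fenby → Spruce → Fenby = 6; combined 68.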